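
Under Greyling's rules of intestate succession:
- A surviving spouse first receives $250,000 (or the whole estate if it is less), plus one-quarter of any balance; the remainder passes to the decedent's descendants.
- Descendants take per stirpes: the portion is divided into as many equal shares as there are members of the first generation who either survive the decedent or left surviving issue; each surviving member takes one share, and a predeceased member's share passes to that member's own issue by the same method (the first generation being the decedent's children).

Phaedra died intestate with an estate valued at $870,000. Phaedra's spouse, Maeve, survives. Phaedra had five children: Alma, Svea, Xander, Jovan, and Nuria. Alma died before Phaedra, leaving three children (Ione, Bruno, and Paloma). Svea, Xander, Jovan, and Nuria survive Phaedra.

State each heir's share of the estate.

Maeve first takes $250,000, leaving a balance of $620,000. Maeve then takes one-quarter of the balance ($155,000), for a total of $405,000. The remaining $465,000 passes to the descendants.
The descendants' portion ($465,000) is divided into 5 shares of $93,000: Svea, Xander, Jovan, and Nuria each take $93,000; Alma's $93,000 share passes to Alma's issue.
Alma's share ($93,000) is divided into 3 shares of $31,000: Ione, Bruno, and Paloma each take $31,000.

Maeve: $405,000; Ione: $31,000; Bruno: $31,000; Paloma: $31,000; Svea: $93,000; Xander: $93,000; Jovan: $93,000; Nuria: $93,000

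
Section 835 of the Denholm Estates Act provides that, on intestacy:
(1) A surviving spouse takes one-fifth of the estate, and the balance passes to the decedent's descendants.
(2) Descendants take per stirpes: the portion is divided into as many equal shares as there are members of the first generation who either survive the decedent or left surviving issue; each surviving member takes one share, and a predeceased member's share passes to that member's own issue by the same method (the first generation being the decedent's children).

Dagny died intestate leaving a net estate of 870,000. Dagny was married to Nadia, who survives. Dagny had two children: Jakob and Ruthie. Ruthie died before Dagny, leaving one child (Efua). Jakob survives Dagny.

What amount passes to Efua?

Nadia takes one-fifth of 870,000 = 174,000. The remaining 696,000 passes to the descendants.
The descendants' portion (696,000) is divided into 2 shares of 348,000: Jakob takes 348,000; Ruthie's 348,000 share passes to Ruthie's issue.
Ruthie's share (348,000) passes entirely to Efua.

Efua receives 348,000.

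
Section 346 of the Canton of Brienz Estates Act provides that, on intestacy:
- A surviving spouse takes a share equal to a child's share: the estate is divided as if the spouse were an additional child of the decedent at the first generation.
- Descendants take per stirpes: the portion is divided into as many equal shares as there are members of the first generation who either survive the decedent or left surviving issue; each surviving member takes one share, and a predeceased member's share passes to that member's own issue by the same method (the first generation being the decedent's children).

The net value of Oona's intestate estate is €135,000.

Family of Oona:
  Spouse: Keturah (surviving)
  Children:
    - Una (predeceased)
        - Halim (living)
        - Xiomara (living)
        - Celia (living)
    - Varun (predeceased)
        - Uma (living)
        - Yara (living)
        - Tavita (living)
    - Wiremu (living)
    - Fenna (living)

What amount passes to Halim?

Halim receives €9,000.

The spouse counts as an additional share at the children's level, so there are 5 primary shares of €27,000. Keturah takes one such share (€27,000).
The children's combined portion (€108,000) is divided into 4 shares of €27,000: Wiremu and Fenna each take €27,000; Una's €27,000 share passes to Una's issue; Varun's €27,000 share passes to Varun's issue.
Una's share (€27,000) is divided into 3 shares of €9,000: Halim, Xiomara, and Celia each take €9,000.
Varun's share (€27,000) is divided into 3 shares of €9,000: Uma, Yara, and Tavita each take €9,000.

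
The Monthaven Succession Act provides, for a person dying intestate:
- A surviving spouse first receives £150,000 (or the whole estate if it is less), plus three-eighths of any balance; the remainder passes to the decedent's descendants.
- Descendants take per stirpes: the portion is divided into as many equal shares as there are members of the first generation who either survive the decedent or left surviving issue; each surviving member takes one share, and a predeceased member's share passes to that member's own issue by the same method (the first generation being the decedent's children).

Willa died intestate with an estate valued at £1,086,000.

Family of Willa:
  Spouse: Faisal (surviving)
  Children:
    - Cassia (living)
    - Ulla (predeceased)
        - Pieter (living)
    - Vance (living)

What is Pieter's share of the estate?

Pieter receives £195,000.

Faisal first takes £150,000, leaving a balance of £936,000. Faisal then takes three-eighths of the balance (£351,000), for a total of £501,000. The remaining £585,000 passes to the descendants.
The descendants' portion (£585,000) is divided into 3 shares of £195,000: Cassia and Vance each take £195,000; Ulla's £195,000 share passes to Ulla's issue.
Ulla's share (£195,000) passes entirely to Pieter.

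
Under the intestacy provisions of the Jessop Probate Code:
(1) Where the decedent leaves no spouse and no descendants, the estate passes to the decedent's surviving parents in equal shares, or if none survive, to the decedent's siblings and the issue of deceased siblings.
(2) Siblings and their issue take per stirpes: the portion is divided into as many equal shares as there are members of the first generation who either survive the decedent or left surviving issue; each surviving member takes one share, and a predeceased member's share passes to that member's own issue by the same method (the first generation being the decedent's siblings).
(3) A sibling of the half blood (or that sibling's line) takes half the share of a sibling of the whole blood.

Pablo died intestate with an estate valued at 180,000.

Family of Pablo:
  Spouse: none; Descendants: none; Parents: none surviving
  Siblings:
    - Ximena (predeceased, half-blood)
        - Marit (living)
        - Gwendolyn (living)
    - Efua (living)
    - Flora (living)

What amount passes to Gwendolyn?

The entire 180,000 passes to the siblings and their issue.
Counting each half-blood sibling's line as half a unit, there are 5/2 units in 180,000, so one unit is 72,000. Whole-blood lines (Efua and Flora) take 72,000 each; half-blood lines (Ximena) take 36,000 each.
Ximena's share (36,000) is divided into 2 shares of 18,000: Marit and Gwendolyn each take 18,000.

Gwendolyn receives 18,000.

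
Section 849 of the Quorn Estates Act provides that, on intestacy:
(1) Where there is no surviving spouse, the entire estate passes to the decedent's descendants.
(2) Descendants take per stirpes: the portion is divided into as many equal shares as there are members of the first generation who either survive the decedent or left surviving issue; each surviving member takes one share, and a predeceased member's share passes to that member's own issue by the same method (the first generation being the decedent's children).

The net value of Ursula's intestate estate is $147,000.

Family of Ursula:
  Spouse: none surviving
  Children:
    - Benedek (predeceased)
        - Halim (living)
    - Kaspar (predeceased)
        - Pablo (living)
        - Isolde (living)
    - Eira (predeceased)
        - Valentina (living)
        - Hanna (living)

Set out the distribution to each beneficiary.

Halim: $49,000; Pablo: $24,500; Isolde: $24,500; Valentina: $24,500; Hanna: $24,500

The entire $147,000 passes to the descendants.
That amount ($147,000) is divided into 3 shares of $49,000: Benedek's $49,000 share passes to Benedek's issue; Kaspar's $49,000 share passes to Kaspar's issue; Eira's $49,000 share passes to Eira's issue.
Benedek's share ($49,000) passes entirely to Halim.
Kaspar's share ($49,000) is divided into 2 shares of $24,500: Pablo and Isolde each take $24,500.
Eira's share ($49,000) is divided into 2 shares of $24,500: Valentina and Hanna each take $24,500.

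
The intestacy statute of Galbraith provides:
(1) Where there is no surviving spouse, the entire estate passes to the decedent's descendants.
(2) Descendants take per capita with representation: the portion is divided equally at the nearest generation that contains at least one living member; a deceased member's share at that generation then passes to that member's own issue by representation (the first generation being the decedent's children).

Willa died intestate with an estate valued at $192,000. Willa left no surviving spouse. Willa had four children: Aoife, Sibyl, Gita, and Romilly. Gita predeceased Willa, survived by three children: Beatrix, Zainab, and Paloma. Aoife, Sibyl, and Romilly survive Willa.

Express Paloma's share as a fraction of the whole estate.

Paloma receives 1/12 of the estate.

The entire $192,000 passes to the descendants.
That amount ($192,000) is divided into 4 shares of $48,000: Aoife, Sibyl, and Romilly each take $48,000; Gita's $48,000 share passes to Gita's issue.
Gita's share ($48,000) is divided into 3 shares of $16,000: Beatrix, Zainab, and Paloma each take $16,000.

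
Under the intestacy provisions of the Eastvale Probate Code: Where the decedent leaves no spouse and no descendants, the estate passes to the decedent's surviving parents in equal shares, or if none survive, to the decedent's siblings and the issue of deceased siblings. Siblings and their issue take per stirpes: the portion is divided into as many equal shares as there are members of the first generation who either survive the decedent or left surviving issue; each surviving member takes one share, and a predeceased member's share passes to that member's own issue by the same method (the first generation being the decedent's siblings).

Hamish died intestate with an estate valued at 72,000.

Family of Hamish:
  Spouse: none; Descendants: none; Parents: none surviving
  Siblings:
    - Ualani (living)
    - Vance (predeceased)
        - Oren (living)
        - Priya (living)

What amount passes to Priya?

The entire 72,000 passes to the siblings and their issue.
That amount (72,000) is divided into 2 shares of 36,000: Ualani takes 36,000; Vance's 36,000 share passes to Vance's issue.
Vance's share (36,000) is divided into 2 shares of 18,000: Oren and Priya each take 18,000.

Priya receives 18,000.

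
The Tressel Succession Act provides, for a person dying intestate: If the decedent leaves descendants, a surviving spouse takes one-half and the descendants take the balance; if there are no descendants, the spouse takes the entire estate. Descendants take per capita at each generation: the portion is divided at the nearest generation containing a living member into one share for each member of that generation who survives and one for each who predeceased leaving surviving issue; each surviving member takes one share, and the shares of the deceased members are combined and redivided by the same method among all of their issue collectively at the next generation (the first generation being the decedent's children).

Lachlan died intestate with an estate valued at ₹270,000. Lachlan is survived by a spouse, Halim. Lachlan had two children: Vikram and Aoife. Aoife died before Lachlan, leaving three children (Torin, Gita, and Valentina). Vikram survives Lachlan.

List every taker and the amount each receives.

Halim: ₹135,000; Vikram: ₹67,500; Torin: ₹22,500; Gita: ₹22,500; Valentina: ₹22,500

Halim takes one-half of ₹270,000 = ₹135,000. The remaining ₹135,000 passes to the descendants.
The descendants' portion (₹135,000) is divided at the children's generation into 2 shares of ₹67,500. Vikram takes ₹67,500. The remaining share for the deceased Aoife (₹67,500) is carried to the next generation.
That pool (₹67,500) is divided at the grandchildren's generation equally among Torin, Gita, and Valentina: ₹22,500 each.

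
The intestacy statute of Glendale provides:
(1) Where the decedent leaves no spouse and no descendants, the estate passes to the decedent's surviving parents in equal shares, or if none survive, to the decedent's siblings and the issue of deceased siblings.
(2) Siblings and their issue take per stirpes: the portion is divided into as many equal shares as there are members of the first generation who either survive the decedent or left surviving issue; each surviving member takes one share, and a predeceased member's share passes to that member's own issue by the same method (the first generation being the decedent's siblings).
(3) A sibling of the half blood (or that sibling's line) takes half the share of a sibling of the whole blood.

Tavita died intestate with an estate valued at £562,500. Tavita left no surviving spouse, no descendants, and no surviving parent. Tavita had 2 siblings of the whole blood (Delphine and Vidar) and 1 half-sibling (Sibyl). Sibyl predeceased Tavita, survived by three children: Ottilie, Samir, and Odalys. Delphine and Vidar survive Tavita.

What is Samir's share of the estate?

The entire £562,500 passes to the siblings and their issue.
Counting each half-blood sibling's line as half a unit, there are 5/2 units in £562,500, so one unit is £225,000. Whole-blood lines (Delphine and Vidar) take £225,000 each; half-blood lines (Sibyl) take £112,500 each.
Sibyl's share (£112,500) is divided into 3 shares of £37,500: Ottilie, Samir, and Odalys each take £37,500.

Samir receives £37,500.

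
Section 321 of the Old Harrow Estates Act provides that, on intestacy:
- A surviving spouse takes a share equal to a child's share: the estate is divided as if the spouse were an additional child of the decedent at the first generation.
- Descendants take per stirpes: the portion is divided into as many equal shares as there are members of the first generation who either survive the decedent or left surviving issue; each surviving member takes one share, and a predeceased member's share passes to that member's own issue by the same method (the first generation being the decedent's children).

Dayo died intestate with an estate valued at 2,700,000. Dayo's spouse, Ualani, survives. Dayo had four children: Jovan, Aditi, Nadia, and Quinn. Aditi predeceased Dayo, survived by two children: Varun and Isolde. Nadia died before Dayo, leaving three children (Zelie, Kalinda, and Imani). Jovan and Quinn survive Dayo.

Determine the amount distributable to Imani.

Imani receives 180,000.

The spouse counts as an additional share at the children's level, so there are 5 primary shares of 540,000. Ualani takes one such share (540,000).
The children's combined portion (2,160,000) is divided into 4 shares of 540,000: Jovan and Quinn each take 540,000; Aditi's 540,000 share passes to Aditi's issue; Nadia's 540,000 share passes to Nadia's issue.
Aditi's share (540,000) is divided into 2 shares of 270,000: Varun and Isolde each take 270,000.
Nadia's share (540,000) is divided into 3 shares of 180,000: Zelie, Kalinda, and Imani each take 180,000.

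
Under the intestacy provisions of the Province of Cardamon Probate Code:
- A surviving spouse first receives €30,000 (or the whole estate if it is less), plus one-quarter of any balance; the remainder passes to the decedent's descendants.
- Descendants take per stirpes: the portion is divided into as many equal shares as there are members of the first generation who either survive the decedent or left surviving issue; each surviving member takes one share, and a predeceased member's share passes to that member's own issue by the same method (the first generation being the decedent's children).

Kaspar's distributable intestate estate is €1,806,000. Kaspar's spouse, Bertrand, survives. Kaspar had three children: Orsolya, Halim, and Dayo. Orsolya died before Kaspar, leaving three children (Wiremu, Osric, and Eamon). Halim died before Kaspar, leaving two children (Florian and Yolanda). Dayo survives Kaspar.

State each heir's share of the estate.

Bertrand first takes €30,000, leaving a balance of €1,776,000. Bertrand then takes one-quarter of the balance (€444,000), for a total of €474,000. The remaining €1,332,000 passes to the descendants.
The descendants' portion (€1,332,000) is divided into 3 shares of €444,000: Dayo takes €444,000; Orsolya's €444,000 share passes to Orsolya's issue; Halim's €444,000 share passes to Halim's issue.
Orsolya's share (€444,000) is divided into 3 shares of €148,000: Wiremu, Osric, and Eamon each take €148,000.
Halim's share (€444,000) is divided into 2 shares of €222,000: Florian and Yolanda each take €222,000.

Bertrand: €474,000; Wiremu: €148,000; Osric: €148,000; Eamon: €148,000; Florian: €222,000; Yolanda: €222,000; Dayo: €444,000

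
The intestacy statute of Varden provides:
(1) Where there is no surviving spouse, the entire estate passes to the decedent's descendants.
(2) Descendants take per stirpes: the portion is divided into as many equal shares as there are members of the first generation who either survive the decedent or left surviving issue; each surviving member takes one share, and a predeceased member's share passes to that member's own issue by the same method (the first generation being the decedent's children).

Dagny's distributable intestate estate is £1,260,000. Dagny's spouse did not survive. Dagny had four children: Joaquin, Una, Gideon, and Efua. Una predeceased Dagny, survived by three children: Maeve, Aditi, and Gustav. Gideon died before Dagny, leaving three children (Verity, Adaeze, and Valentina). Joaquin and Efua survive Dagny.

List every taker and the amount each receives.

The entire £1,260,000 passes to the descendants.
That amount (£1,260,000) is divided into 4 shares of £315,000: Joaquin and Efua each take £315,000; Una's £315,000 share passes to Una's issue; Gideon's £315,000 share passes to Gideon's issue.
Una's share (£315,000) is divided into 3 shares of £105,000: Maeve, Aditi, and Gustav each take £105,000.
Gideon's share (£315,000) is divided into 3 shares of £105,000: Verity, Adaeze, and Valentina each take £105,000.

Joaquin: £315,000; Maeve: £105,000; Aditi: £105,000; Gustav: £105,000; Verity: £105,000; Adaeze: £105,000; Valentina: £105,000; Efua: £315,000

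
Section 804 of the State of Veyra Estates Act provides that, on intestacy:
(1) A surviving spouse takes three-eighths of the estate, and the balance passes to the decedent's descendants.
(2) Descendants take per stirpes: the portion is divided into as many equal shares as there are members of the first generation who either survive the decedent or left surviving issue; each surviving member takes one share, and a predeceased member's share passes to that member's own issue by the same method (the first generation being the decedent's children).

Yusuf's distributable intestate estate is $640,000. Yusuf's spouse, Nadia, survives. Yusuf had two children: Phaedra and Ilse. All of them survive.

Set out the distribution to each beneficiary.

Nadia: $240,000; Phaedra: $200,000; Ilse: $200,000

Nadia takes three-eighths of $640,000 = $240,000. The remaining $400,000 passes to the descendants.
The descendants' portion ($400,000) is divided into 2 shares of $200,000: Phaedra and Ilse each take $200,000.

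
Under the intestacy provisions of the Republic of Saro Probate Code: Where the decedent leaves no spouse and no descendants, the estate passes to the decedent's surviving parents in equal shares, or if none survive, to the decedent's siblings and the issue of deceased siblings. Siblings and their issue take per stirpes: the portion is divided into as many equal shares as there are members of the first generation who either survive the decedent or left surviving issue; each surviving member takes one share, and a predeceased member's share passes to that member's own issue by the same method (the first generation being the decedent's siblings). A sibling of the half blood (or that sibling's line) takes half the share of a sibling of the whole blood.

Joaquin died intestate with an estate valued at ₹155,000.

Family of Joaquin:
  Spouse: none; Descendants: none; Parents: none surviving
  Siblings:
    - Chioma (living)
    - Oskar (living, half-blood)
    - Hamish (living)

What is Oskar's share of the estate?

Oskar receives ₹31,000.

The entire ₹155,000 passes to the siblings and their issue.
Counting each half-blood sibling's line as half a unit, there are 5/2 units in ₹155,000, so one unit is ₹62,000. Whole-blood lines (Chioma and Hamish) take ₹62,000 each; half-blood lines (Oskar) take ₹31,000 each.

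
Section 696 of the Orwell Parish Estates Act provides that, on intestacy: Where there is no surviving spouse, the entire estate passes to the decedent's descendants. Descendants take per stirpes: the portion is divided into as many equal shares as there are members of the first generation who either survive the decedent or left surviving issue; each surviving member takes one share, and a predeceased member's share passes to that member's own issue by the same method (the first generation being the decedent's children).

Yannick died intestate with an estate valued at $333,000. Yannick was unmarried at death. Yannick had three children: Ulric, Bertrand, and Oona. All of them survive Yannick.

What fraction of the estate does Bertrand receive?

Bertrand receives 1/3 of the estate.

The entire $333,000 passes to the descendants.
That amount ($333,000) is divided into 3 shares of $111,000: Ulric, Bertrand, and Oona each take $111,000.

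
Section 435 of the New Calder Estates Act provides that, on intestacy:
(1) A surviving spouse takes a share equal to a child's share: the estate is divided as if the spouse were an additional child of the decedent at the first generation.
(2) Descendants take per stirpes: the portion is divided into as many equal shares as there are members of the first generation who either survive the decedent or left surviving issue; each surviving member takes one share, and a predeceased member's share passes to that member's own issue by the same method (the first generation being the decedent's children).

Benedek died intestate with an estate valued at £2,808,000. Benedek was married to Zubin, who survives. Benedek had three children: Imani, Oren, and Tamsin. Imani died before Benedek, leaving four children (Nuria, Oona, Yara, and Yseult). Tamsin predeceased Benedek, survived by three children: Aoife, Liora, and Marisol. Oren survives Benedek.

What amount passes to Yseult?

Yseult receives £175,500.

The spouse counts as an additional share at the children's level, so there are 4 primary shares of £702,000. Zubin takes one such share (£702,000).
The children's combined portion (£2,106,000) is divided into 3 shares of £702,000: Oren takes £702,000; Imani's £702,000 share passes to Imani's issue; Tamsin's £702,000 share passes to Tamsin's issue.
Imani's share (£702,000) is divided into 4 shares of £175,500: Nuria, Oona, Yara, and Yseult each take £175,500.
Tamsin's share (£702,000) is divided into 3 shares of £234,000: Aoife, Liora, and Marisol each take £234,000.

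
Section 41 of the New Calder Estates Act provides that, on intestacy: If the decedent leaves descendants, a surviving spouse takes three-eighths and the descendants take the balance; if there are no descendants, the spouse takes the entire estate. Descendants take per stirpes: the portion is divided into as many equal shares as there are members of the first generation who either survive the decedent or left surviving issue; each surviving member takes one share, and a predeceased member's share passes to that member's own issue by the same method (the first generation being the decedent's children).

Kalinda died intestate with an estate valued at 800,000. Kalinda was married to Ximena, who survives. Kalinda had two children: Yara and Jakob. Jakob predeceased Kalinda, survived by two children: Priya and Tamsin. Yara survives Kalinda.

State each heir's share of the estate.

Ximena takes three-eighths of 800,000 = 300,000. The remaining 500,000 passes to the descendants.
The descendants' portion (500,000) is divided into 2 shares of 250,000: Yara takes 250,000; Jakob's 250,000 share passes to Jakob's issue.
Jakob's share (250,000) is divided into 2 shares of 125,000: Priya and Tamsin each take 125,000.

Ximena: 300,000; Yara: 250,000; Priya: 125,000; Tamsin: 125,000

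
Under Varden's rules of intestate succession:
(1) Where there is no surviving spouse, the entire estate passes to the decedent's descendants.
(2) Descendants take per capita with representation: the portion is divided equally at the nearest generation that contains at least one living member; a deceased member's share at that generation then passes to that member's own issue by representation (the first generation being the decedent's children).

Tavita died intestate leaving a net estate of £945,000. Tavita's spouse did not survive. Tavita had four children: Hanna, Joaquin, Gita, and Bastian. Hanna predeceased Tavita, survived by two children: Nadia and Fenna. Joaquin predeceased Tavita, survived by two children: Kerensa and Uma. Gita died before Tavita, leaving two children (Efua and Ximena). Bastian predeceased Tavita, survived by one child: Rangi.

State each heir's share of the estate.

Nadia: £135,000; Fenna: £135,000; Kerensa: £135,000; Uma: £135,000; Efua: £135,000; Ximena: £135,000; Rangi: £135,000

The entire £945,000 passes to the descendants.
No child survives, so the initial division is made at the grandchildren's generation.
That amount (£945,000) is divided into 7 shares of £135,000: Nadia, Fenna, Kerensa, Uma, Efua, Ximena, and Rangi each take £135,000.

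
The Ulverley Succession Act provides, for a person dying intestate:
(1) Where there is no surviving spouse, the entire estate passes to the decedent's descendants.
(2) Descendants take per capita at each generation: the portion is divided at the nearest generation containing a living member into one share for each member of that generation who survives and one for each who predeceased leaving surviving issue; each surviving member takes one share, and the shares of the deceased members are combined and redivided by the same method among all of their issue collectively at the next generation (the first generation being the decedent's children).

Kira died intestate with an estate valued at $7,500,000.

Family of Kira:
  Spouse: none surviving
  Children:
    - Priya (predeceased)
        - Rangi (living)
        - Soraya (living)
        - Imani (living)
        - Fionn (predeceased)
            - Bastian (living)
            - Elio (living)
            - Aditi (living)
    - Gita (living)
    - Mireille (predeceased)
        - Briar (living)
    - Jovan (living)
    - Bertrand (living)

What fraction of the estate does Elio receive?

Elio receives 2/75 of the estate.

The entire $7,500,000 passes to the descendants.
That amount ($7,500,000) is divided at the children's generation into 5 shares of $1,500,000. Gita, Jovan, and Bertrand each take $1,500,000. The 2 shares of the deceased (Priya and Mireille) are combined into a pool of $3,000,000.
That pool ($3,000,000) is divided at the grandchildren's generation into 5 shares of $600,000. Rangi, Soraya, Imani, and Briar each take $600,000. The remaining share for the deceased Fionn ($600,000) is carried to the next generation.
That pool ($600,000) is divided at the great-grandchildren's generation equally among Bastian, Elio, and Aditi: $200,000 each.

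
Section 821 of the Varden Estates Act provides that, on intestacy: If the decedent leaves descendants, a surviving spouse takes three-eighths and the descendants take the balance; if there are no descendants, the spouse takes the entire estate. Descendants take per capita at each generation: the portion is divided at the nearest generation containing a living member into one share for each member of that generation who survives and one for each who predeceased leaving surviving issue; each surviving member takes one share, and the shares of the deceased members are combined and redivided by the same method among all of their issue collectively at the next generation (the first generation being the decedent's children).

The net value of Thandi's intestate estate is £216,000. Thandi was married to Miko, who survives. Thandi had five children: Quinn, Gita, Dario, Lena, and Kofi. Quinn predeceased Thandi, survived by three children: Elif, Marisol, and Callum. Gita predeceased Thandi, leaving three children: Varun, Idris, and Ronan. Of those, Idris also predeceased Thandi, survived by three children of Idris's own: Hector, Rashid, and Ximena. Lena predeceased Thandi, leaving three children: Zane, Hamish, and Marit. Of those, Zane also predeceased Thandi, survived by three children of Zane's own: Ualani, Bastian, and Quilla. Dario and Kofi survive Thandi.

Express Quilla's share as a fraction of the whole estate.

Miko takes three-eighths of £216,000 = £81,000. The remaining £135,000 passes to the descendants.
The descendants' portion (£135,000) is divided at the children's generation into 5 shares of £27,000. Dario and Kofi each take £27,000. The 3 shares of the deceased (Quinn, Gita, and Lena) are combined into a pool of £81,000.
That pool (£81,000) is divided at the grandchildren's generation into 9 shares of £9,000. Elif, Marisol, Callum, Varun, Ronan, Hamish, and Marit each take £9,000. The 2 shares of the deceased (Idris and Zane) are combined into a pool of £18,000.
That pool (£18,000) is divided at the great-grandchildren's generation equally among Hector, Rashid, Ximena, Ualani, Bastian, and Quilla: £3,000 each.

Quilla receives 1/72 of the estate.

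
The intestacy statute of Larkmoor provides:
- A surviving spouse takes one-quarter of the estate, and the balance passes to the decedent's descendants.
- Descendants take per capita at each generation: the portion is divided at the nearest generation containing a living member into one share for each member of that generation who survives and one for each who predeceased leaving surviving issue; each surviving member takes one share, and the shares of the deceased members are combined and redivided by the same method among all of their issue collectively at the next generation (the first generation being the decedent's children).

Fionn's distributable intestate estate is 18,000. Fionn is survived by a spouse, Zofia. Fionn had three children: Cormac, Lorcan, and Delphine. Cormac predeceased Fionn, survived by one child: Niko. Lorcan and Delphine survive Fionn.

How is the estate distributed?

Zofia takes one-quarter of 18,000 = 4,500. The remaining 13,500 passes to the descendants.
The descendants' portion (13,500) is divided at the children's generation into 3 shares of 4,500. Lorcan and Delphine each take 4,500. The remaining share for the deceased Cormac (4,500) is carried to the next generation.
That pool (4,500) passes entirely to Niko, the sole taker at the grandchildren's generation.

Zofia: 4,500; Niko: 4,500; Lorcan: 4,500; Delphine: 4,500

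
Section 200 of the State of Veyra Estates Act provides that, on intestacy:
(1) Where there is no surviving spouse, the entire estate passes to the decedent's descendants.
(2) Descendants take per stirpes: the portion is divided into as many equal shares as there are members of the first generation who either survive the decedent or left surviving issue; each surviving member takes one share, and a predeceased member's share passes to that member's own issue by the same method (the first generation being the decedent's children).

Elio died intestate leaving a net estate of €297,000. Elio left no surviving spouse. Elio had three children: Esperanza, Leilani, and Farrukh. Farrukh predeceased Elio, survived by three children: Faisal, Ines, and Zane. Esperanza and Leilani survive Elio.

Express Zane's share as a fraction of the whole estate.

The entire €297,000 passes to the descendants.
That amount (€297,000) is divided into 3 shares of €99,000: Esperanza and Leilani each take €99,000; Farrukh's €99,000 share passes to Farrukh's issue.
Farrukh's share (€99,000) is divided into 3 shares of €33,000: Faisal, Ines, and Zane each take €33,000.

Zane receives 1/9 of the estate.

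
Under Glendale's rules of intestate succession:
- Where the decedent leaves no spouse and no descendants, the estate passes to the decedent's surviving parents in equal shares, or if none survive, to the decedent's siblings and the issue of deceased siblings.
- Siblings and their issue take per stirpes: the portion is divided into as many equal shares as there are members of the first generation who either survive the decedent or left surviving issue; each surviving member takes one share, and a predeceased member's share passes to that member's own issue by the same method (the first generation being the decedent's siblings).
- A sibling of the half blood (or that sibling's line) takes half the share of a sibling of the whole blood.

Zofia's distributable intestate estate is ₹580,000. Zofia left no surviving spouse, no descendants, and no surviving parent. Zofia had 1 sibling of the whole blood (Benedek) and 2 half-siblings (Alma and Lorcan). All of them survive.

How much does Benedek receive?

Benedek receives ₹290,000.

The entire ₹580,000 passes to the siblings and their issue.
Counting each half-blood sibling's line as half a unit, there are 2 units in ₹580,000, so one unit is ₹290,000. Whole-blood lines (Benedek) take ₹290,000 each; half-blood lines (Alma and Lorcan) take ₹145,000 each.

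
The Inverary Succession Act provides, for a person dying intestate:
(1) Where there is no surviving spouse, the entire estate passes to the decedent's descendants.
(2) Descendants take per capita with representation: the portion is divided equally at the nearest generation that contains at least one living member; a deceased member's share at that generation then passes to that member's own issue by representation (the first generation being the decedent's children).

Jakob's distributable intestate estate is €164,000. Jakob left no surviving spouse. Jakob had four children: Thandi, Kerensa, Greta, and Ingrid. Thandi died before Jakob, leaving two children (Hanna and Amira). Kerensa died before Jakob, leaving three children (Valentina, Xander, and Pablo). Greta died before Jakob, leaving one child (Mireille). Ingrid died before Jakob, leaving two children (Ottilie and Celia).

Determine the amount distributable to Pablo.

Pablo receives €20,500.

The entire €164,000 passes to the descendants.
No child survives, so the initial division is made at the grandchildren's generation.
That amount (€164,000) is divided into 8 shares of €20,500: Hanna, Amira, Valentina, Xander, Pablo, Mireille, Ottilie, and Celia each take €20,500.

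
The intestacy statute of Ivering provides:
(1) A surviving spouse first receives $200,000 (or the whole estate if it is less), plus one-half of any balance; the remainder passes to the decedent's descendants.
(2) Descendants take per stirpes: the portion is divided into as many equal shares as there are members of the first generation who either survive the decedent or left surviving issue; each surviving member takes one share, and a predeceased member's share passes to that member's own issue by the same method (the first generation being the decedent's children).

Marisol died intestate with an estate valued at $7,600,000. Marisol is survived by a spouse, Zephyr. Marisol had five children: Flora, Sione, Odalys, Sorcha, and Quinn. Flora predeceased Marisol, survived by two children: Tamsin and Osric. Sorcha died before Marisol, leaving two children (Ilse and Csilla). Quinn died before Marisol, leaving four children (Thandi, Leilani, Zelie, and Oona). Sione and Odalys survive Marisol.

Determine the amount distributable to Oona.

Oona receives $185,000.

Zephyr first takes $200,000, leaving a balance of $7,400,000. Zephyr then takes one-half of the balance ($3,700,000), for a total of $3,900,000. The remaining $3,700,000 passes to the descendants.
The descendants' portion ($3,700,000) is divided into 5 shares of $740,000: Sione and Odalys each take $740,000; Flora's $740,000 share passes to Flora's issue; Sorcha's $740,000 share passes to Sorcha's issue; Quinn's $740,000 share passes to Quinn's issue.
Flora's share ($740,000) is divided into 2 shares of $370,000: Tamsin and Osric each take $370,000.
Sorcha's share ($740,000) is divided into 2 shares of $370,000: Ilse and Csilla each take $370,000.
Quinn's share ($740,000) is divided into 4 shares of $185,000: Thandi, Leilani, Zelie, and Oona each take $185,000.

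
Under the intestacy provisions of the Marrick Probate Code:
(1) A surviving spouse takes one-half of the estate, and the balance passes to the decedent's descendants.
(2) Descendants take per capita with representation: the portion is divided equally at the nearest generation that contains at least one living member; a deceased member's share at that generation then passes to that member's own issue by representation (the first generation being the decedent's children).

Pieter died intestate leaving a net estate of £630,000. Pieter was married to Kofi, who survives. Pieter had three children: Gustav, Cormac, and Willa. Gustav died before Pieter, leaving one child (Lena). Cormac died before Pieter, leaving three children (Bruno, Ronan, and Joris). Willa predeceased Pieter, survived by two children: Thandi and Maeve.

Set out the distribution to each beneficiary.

Kofi takes one-half of £630,000 = £315,000. The remaining £315,000 passes to the descendants.
No child survives, so the initial division is made at the grandchildren's generation.
The descendants' portion (£315,000) is divided into 6 shares of £52,500: Lena, Bruno, Ronan, Joris, Thandi, and Maeve each take £52,500.

Kofi: £315,000; Lena: £52,500; Bruno: £52,500; Ronan: £52,500; Joris: £52,500; Thandi: £52,500; Maeve: £52,500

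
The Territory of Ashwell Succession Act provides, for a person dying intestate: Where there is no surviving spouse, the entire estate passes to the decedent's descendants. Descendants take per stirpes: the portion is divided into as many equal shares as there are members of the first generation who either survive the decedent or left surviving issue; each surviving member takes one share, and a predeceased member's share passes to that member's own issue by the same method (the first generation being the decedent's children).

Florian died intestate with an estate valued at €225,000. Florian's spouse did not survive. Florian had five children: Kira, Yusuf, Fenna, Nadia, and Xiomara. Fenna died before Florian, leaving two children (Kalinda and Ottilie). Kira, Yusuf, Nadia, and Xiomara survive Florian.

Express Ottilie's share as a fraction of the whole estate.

Ottilie receives 1/10 of the estate.

The entire €225,000 passes to the descendants.
That amount (€225,000) is divided into 5 shares of €45,000: Kira, Yusuf, Nadia, and Xiomara each take €45,000; Fenna's €45,000 share passes to Fenna's issue.
Fenna's share (€45,000) is divided into 2 shares of €22,500: Kalinda and Ottilie each take €22,500.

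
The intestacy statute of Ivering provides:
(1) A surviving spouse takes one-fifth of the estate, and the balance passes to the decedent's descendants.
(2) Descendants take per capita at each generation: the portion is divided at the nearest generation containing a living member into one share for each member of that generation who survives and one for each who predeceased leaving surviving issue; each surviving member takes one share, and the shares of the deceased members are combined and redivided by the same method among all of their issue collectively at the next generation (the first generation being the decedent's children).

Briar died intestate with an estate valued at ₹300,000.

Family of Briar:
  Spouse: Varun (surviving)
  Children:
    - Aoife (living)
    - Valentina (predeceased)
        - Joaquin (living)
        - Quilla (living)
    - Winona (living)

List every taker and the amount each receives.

Varun takes one-fifth of ₹300,000 = ₹60,000. The remaining ₹240,000 passes to the descendants.
The descendants' portion (₹240,000) is divided at the children's generation into 3 shares of ₹80,000. Aoife and Winona each take ₹80,000. The remaining share for the deceased Valentina (₹80,000) is carried to the next generation.
That pool (₹80,000) is divided at the grandchildren's generation equally among Joaquin and Quilla: ₹40,000 each.

Varun: ₹60,000; Aoife: ₹80,000; Joaquin: ₹40,000; Quilla: ₹40,000; Winona: ₹80,000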